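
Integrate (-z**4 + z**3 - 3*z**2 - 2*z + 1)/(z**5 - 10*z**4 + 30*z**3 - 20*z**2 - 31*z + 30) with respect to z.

-73*log(z - 5)/18 + 43*log(z - 3)/8 - 23*log(z - 2)/9 + log(z - 1)/4 - log(z + 1)/72 + C

Factor the denominator: (z - 5)*(z - 3)*(z - 2)*(z - 1)*(z + 1).
Partial-fraction decomposition: -1/(72*(z + 1)) + 1/(4*(z - 1)) - 23/(9*(z - 2)) + 43/(8*(z - 3)) - 73/(18*(z - 5)).
Integrate each term: A/(z−a) contributes A·log|z−a|.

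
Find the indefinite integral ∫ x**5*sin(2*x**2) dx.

-x**4*cos(2*x**2)/4 + x**2*sin(2*x**2)/4 + cos(2*x**2)/8 + C

Let u = x², du = 2x dx; rewrite as (1/2)∫ u^2·sin(2u) du.
Now integrate by parts 2 times.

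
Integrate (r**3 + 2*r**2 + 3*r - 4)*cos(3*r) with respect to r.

Use integration by parts with u = r**3 + 2*r**2 + 3*r - 4, dv = cos(3*r) dr, so v = sin(3*r)/3.
Apply parts 3 times (tabular method): alternate signs, differentiate u down to 0, integrate dv up.

r**3*sin(3*r)/3 + 2*r**2*sin(3*r)/3 + r**2*cos(3*r)/3 + 7*r*sin(3*r)/9 + 4*r*cos(3*r)/9 - 40*sin(3*r)/27 + 7*cos(3*r)/27 + C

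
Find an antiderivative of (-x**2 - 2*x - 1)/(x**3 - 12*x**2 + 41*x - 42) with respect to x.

-16*log(x - 7)/5 + 4*log(x - 3) - 9*log(x - 2)/5 + C

Factor the denominator: (x - 7)*(x - 3)*(x - 2).
Partial-fraction decomposition: -9/(5*(x - 2)) + 4/(x - 3) - 16/(5*(x - 7)).
Integrate each term: A/(x−a) contributes A·log|x−a|.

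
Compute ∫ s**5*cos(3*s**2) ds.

Let u = s², du = 2s ds; rewrite as (1/2)∫ u^2·cos(3u) du.
Now integrate by parts 2 times.

s**4*sin(3*s**2)/6 + s**2*cos(3*s**2)/9 - sin(3*s**2)/27 + C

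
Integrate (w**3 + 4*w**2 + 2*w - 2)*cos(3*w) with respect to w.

w**3*sin(3*w)/3 + 4*w**2*sin(3*w)/3 + w**2*cos(3*w)/3 + 4*w*sin(3*w)/9 + 8*w*cos(3*w)/9 - 26*sin(3*w)/27 + 4*cos(3*w)/27 + C

Use integration by parts with u = w**3 + 4*w**2 + 2*w - 2, dv = cos(3*w) dw, so v = sin(3*w)/3.
Apply parts 3 times (tabular method): alternate signs, differentiate u down to 0, integrate dv up.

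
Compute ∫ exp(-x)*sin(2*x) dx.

-exp(-x)*sin(2*x)/5 - 2*exp(-x)*cos(2*x)/5 + C

Let I denote the integral. Integrate by parts with u = sin(2*x), dv = exp(-x) dx, so v = -exp(-x): I = -exp(-x)*sin(2*x) + 2·∫ exp(-x)*cos(2*x) dx.
Apply parts again with u = cos(2*x), dv = exp(-x) dx: ∫ exp(-x)*cos(2*x) dx = -exp(-x)*cos(2*x) − 2·I. Substituting back brings back I: I = -exp(-x)*sin(2*x) - 2*exp(-x)*cos(2*x) − 4·I.
Solving for I: (1 + 4)·I equals the remaining terms, so I = (1/5)·(-exp(-x)*sin(2*x) - 2*exp(-x)*cos(2*x)).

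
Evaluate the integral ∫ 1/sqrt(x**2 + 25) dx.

log(x + sqrt(x**2 + 25)) + C

Substitute x = 5·tan(θ), so dx = 5·sec(θ)^2 dθ and the radical becomes sqrt(x**2 + 25) = 5·sec(θ) by the Pythagorean identity.
Integrate the resulting trig expression in θ, then back-substitute tan(θ) = x/5, sec(θ) = sqrt(x**2 + 25)/5 (absorbing any constant into C).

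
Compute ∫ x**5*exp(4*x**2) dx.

Let u = x², du = 2x dx; rewrite as (1/2)∫ u^2·exp(4u) du.
Now integrate by parts 2 times.

(8*x**4 - 4*x**2 + 1)*exp(4*x**2)/64 + C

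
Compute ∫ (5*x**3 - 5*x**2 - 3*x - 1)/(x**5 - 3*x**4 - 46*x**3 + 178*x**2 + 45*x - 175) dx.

Factor the denominator: (x - 5)**2*(x - 1)*(x + 1)*(x + 7).
Partial-fraction decomposition: -485/(1728*(x + 7)) + 1/(54*(x + 1)) - 1/(64*(x - 1)) + 5/(18*(x - 5)) + 121/(72*(x - 5)**2).
Integrate each term; A/(x−a) gives A·log|x−a|; A/(x−a)² gives −A/(x−a).

5*log(x - 5)/18 - log(x - 1)/64 + log(x + 1)/54 - 485*log(x + 7)/1728 - 121/(72*x - 360) + C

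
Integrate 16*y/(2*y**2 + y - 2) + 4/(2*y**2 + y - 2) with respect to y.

4*log(2*y**2 + y - 2) + C

Let u = 2*y**2 + y - 2, so du = (4*y + 1) dy.
Rewriting, the integral becomes 4·∫ 1/u du = 4·log(u).
Substituting back, u = 2*y**2 + y - 2.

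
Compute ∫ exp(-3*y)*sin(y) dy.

-3*exp(-3*y)*sin(y)/10 - exp(-3*y)*cos(y)/10 + C

Let I denote the integral. Integrate by parts with u = sin(y), dv = exp(-3*y) dy, so v = -exp(-3*y)/3: I = -exp(-3*y)*sin(y)/3 + (1/3)·∫ exp(-3*y)*cos(y) dy.
Apply parts again with u = cos(y), dv = exp(-3*y) dy: ∫ exp(-3*y)*cos(y) dy = -exp(-3*y)*cos(y)/3 − (1/3)·I. Substituting back brings back I: I = -exp(-3*y)*sin(y)/3 - exp(-3*y)*cos(y)/9 − (1/9)·I.
Solving for I: (1 + 1/9)·I equals the remaining terms, so I = (9/10)·(-exp(-3*y)*sin(y)/3 - exp(-3*y)*cos(y)/9).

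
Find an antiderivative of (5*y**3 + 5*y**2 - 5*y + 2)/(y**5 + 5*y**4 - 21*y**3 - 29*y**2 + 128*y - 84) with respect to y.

Factor the denominator: (y - 2)**2*(y - 1)*(y + 3)*(y + 7).
Partial-fraction decomposition: -1433/(2592*(y + 7)) + 73/(400*(y + 3)) + 7/(32*(y - 1)) + 307/(2025*(y - 2)) + 52/(45*(y - 2)**2).
Integrate each term; A/(y−a) gives A·log|y−a|; A/(y−a)² gives −A/(y−a).

307*log(y - 2)/2025 + 7*log(y - 1)/32 + 73*log(y + 3)/400 - 1433*log(y + 7)/2592 - 52/(45*y - 90) + C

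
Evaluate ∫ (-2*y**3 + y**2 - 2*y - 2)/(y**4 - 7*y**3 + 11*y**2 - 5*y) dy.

Factor the denominator: y*(y - 5)*(y - 1)**2.
Partial-fraction decomposition: 9/(16*(y - 1)) + 5/(4*(y - 1)**2) - 237/(80*(y - 5)) + 2/(5*y).
Integrate each term; A/(y−a) gives A·log|y−a|; A/(y−a)² gives −A/(y−a).

2*log(y)/5 - 237*log(y - 5)/80 + 9*log(y - 1)/16 - 5/(4*y - 4) + C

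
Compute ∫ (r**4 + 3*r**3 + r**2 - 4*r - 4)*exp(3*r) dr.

(27*r**4 + 45*r**3 - 18*r**2 - 96*r - 76)*exp(3*r)/81 + C

Use integration by parts with u = r**4 + 3*r**3 + r**2 - 4*r - 4, dv = exp(3*r) dr, so v = exp(3*r)/3.
Apply parts 4 times (tabular method): alternate signs, differentiate u down to 0, integrate dv up.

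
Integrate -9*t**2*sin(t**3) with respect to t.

Let u = t**3, so du = (3*t**2) dt.
Rewriting, the integral becomes -3·∫ sin(u) du = -3·-cos(u).
Substituting back, u = t**3.

3*cos(t**3) + C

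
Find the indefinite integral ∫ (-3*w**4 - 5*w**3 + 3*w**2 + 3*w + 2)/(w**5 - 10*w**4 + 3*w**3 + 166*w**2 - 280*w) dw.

-log(w)/140 - 4374*log(w - 7)/385 + 1204*log(w - 5)/135 - 17*log(w - 2)/45 - 205*log(w + 4)/1188 + C

Factor the denominator: w*(w - 7)*(w - 5)*(w - 2)*(w + 4).
Partial-fraction decomposition: -205/(1188*(w + 4)) - 17/(45*(w - 2)) + 1204/(135*(w - 5)) - 4374/(385*(w - 7)) - 1/(140*w).
Integrate each term: A/(w−a) contributes A·log|w−a|.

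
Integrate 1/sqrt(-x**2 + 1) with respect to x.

Substitute x = sin(θ), so dx = cos(θ) dθ and the radical becomes sqrt(-x**2 + 1) = cos(θ) by the Pythagorean identity.
Integrate the resulting trig expression in θ, then back-substitute θ = asin(x), sin(θ) = x, cos(θ) = sqrt(-x**2 + 1) (absorbing any constant into C).

asin(x) + C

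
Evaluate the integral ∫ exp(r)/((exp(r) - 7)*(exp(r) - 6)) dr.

Let u = e^r, du = e^r dr.
The integral becomes ∫ du/((u-6)(u-7)); decompose into partial fractions.

log(exp(r) - 7) - log(exp(r) - 6) + C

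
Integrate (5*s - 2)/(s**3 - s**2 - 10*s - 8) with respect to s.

Factor the denominator: (s - 4)*(s + 1)*(s + 2).
Partial-fraction decomposition: -2/(s + 2) + 7/(5*(s + 1)) + 3/(5*(s - 4)).
Integrate each term: A/(s−a) contributes A·log|s−a|.

3*log(s - 4)/5 + 7*log(s + 1)/5 - 2*log(s + 2) + C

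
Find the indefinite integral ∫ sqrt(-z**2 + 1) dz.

Substitute z = sin(θ), so dz = cos(θ) dθ and the radical becomes sqrt(-z**2 + 1) = cos(θ) by the Pythagorean identity.
Integrate the resulting trig expression in θ, then back-substitute θ = asin(z), sin(θ) = z, cos(θ) = sqrt(-z**2 + 1) (absorbing any constant into C).

z*sqrt(-z**2 + 1)/2 + asin(z)/2 + C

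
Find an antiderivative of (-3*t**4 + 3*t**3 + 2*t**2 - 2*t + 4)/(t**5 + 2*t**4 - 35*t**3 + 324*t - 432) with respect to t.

Factor the denominator: (t - 3)**2*(t - 2)*(t + 4)*(t + 6).
Partial-fraction decomposition: -278/(81*(t + 6)) + 229/(147*(t + 4)) - 1/(3*(t - 2)) - 3145/(3969*(t - 3)) - 146/(63*(t - 3)**2).
Integrate each term; A/(t−a) gives A·log|t−a|; A/(t−a)² gives −A/(t−a).

-3145*log(t - 3)/3969 - log(t - 2)/3 + 229*log(t + 4)/147 - 278*log(t + 6)/81 + 146/(63*t - 189) + C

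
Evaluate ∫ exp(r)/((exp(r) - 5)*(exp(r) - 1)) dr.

log(exp(r) - 5)/4 - log(exp(r) - 1)/4 + C

Let u = e^r, du = e^r dr.
The integral becomes ∫ du/((u-5)(u-1)); decompose into partial fractions.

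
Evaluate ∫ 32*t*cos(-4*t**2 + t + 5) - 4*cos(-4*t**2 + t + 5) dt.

-4*sin(-4*t**2 + t + 5) + C

Let u = 4*t**2 - t - 5, so du = (8*t - 1) dt.
Rewriting, the integral becomes 4·∫ cos(u) du = 4·sin(u).
Substituting back, u = 4*t**2 - t - 5.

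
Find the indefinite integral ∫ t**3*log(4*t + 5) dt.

t**4*log(4*t + 5)/4 - t**4/16 + 5*t**3/48 - 25*t**2/128 + 125*t/256 - 625*log(4*t + 5)/1024 + C

Use integration by parts with u = log(4*t + 5), dv = t**3 dt.
Then du = 4/(4*t + 5) dt and v = t**4/4.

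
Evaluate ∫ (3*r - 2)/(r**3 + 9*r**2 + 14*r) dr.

-log(r)/7 + 4*log(r + 2)/5 - 23*log(r + 7)/35 + C

Factor the denominator: r*(r + 2)*(r + 7).
Partial-fraction decomposition: -23/(35*(r + 7)) + 4/(5*(r + 2)) - 1/(7*r).
Integrate each term: A/(r−a) contributes A·log|r−a|.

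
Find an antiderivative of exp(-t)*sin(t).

-exp(-t)*sin(t)/2 - exp(-t)*cos(t)/2 + C

Let I denote the integral. Integrate by parts with u = sin(t), dv = exp(-t) dt, so v = -exp(-t): I = -exp(-t)*sin(t) + ∫ exp(-t)*cos(t) dt.
Apply parts again with u = cos(t), dv = exp(-t) dt: ∫ exp(-t)*cos(t) dt = -exp(-t)*cos(t) − I. Substituting back brings back I: I = -exp(-t)*sin(t) - exp(-t)*cos(t) − I.
Solving for I: (1 + 1)·I equals the remaining terms, so I = (1/2)·(-exp(-t)*sin(t) - exp(-t)*cos(t)).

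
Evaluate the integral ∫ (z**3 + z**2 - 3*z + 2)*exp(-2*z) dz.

(-4*z**3 - 10*z**2 + 2*z - 7)*exp(-2*z)/8 + C

Use integration by parts with u = z**3 + z**2 - 3*z + 2, dv = exp(-2*z) dz, so v = -exp(-2*z)/2.
Apply parts 3 times (tabular method): alternate signs, differentiate u down to 0, integrate dv up.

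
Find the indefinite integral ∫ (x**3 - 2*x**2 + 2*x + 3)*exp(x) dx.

(x**3 - 5*x**2 + 12*x - 9)*exp(x) + C

Use integration by parts with u = x**3 - 2*x**2 + 2*x + 3, dv = exp(x) dx, so v = exp(x).
Apply parts 3 times (tabular method): alternate signs, differentiate u down to 0, integrate dv up.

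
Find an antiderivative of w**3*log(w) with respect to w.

w**4*log(w)/4 - w**4/16 + C

Use integration by parts with u = log(w), dv = w**3 dw.
Then du = 1/w dw and v = w**4/4.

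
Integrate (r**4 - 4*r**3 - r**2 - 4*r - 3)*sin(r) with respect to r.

Use integration by parts with u = r**4 - 4*r**3 - r**2 - 4*r - 3, dv = sin(r) dr, so v = -cos(r).
Apply parts 4 times (tabular method): alternate signs, differentiate u down to 0, integrate dv up.

-r**4*cos(r) + 4*r**3*sin(r) + 4*r**3*cos(r) - 12*r**2*sin(r) + 13*r**2*cos(r) - 26*r*sin(r) - 20*r*cos(r) + 20*sin(r) - 23*cos(r) + C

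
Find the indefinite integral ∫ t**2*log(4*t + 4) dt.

t**3*log(4*t + 4)/3 - t**3/9 + t**2/6 - t/3 + log(t + 1)/3 + C

Use integration by parts with u = log(4*t + 4), dv = t**2 dt.
Then du = 4/(4*t + 4) dt and v = t**3/3.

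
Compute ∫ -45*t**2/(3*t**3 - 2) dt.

Let u = 3*t**3 - 2, so du = (9*t**2) dt.
Rewriting, the integral becomes -5·∫ 1/u du = -5·log(u).
Substituting back, u = 3*t**3 - 2.

-5*log(3*t**3 - 2) + C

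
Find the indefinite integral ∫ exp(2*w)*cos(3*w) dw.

3*exp(2*w)*sin(3*w)/13 + 2*exp(2*w)*cos(3*w)/13 + C

Let I denote the integral. Integrate by parts with u = cos(3*w), dv = exp(2*w) dw, so v = exp(2*w)/2: I = exp(2*w)*cos(3*w)/2 + (3/2)·∫ exp(2*w)*sin(3*w) dw.
Apply parts again with u = sin(3*w), dv = exp(2*w) dw: ∫ exp(2*w)*sin(3*w) dw = exp(2*w)*sin(3*w)/2 − (3/2)·I. Substituting back brings back I: I = 3*exp(2*w)*sin(3*w)/4 + exp(2*w)*cos(3*w)/2 − (9/4)·I.
Solving for I: (1 + 9/4)·I equals the remaining terms, so I = (4/13)·(3*exp(2*w)*sin(3*w)/4 + exp(2*w)*cos(3*w)/2).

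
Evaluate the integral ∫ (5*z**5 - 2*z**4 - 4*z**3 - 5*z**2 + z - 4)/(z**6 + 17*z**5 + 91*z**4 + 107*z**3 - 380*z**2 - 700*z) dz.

log(z)/175 + 37*log(z - 2)/1764 - 31*log(z + 2)/60 - 942709*log(z + 5)/14700 + 87721*log(z + 7)/1260 - 5503/(70*z + 350) + C

Factor the denominator: z*(z - 2)*(z + 2)*(z + 5)**2*(z + 7).
Partial-fraction decomposition: 87721/(1260*(z + 7)) - 942709/(14700*(z + 5)) + 5503/(70*(z + 5)**2) - 31/(60*(z + 2)) + 37/(1764*(z - 2)) + 1/(175*z).
Integrate each term; A/(z−a) gives A·log|z−a|; A/(z−a)² gives −A/(z−a).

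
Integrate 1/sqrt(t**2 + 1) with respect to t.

log(t + sqrt(t**2 + 1)) + C

Substitute t = tan(θ), so dt = sec(θ)^2 dθ and the radical becomes sqrt(t**2 + 1) = sec(θ) by the Pythagorean identity.
Integrate the resulting trig expression in θ, then back-substitute tan(θ) = t, sec(θ) = sqrt(t**2 + 1) (absorbing any constant into C).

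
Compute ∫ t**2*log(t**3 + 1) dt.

t**3*log(t**3 + 1)/3 - t**3/3 + log(t**3 + 1)/3 + C

Let u = t**3 + 1, so du = (3*t**2) dt.
The integral becomes (1/3)·∫ log(u) du; integrate by parts with u′=log(u), dv′=du.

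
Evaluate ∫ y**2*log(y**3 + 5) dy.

Let u = y**3 + 5, so du = (3*y**2) dy.
The integral becomes (1/3)·∫ log(u) du; integrate by parts with u′=log(u), dv′=du.

y**3*log(y**3 + 5)/3 - y**3/3 + 5*log(y**3 + 5)/3 + C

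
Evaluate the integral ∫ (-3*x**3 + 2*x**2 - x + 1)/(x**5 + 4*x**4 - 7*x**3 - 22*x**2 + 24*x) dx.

log(x)/24 - 17*log(x - 2)/60 + log(x - 1)/20 - 103*log(x + 3)/60 + 229*log(x + 4)/120 + C

Factor the denominator: x*(x - 2)*(x - 1)*(x + 3)*(x + 4).
Partial-fraction decomposition: 229/(120*(x + 4)) - 103/(60*(x + 3)) + 1/(20*(x - 1)) - 17/(60*(x - 2)) + 1/(24*x).
Integrate each term: A/(x−a) contributes A·log|x−a|.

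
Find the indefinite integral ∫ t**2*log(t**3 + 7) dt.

Let u = t**3 + 7, so du = (3*t**2) dt.
The integral becomes (1/3)·∫ log(u) du; integrate by parts with u′=log(u), dv′=du.

t**3*log(t**3 + 7)/3 - t**3/3 + 7*log(t**3 + 7)/3 + C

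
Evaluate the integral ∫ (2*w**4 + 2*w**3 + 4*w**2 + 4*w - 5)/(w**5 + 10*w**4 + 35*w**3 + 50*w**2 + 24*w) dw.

-5*log(w)/24 + 5*log(w + 1)/6 + 19*log(w + 2)/4 - 127*log(w + 3)/6 + 427*log(w + 4)/24 + C

Factor the denominator: w*(w + 1)*(w + 2)*(w + 3)*(w + 4).
Partial-fraction decomposition: 427/(24*(w + 4)) - 127/(6*(w + 3)) + 19/(4*(w + 2)) + 5/(6*(w + 1)) - 5/(24*w).
Integrate each term: A/(w−a) contributes A·log|w−a|.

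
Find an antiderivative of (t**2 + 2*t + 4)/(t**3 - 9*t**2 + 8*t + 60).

13*log(t - 6)/2 - 39*log(t - 5)/7 + log(t + 2)/14 + C

Factor the denominator: (t - 6)*(t - 5)*(t + 2).
Partial-fraction decomposition: 1/(14*(t + 2)) - 39/(7*(t - 5)) + 13/(2*(t - 6)).
Integrate each term: A/(t−a) contributes A·log|t−a|.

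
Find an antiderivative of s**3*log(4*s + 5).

s**4*log(4*s + 5)/4 - s**4/16 + 5*s**3/48 - 25*s**2/128 + 125*s/256 - 625*log(4*s + 5)/1024 + C

Use integration by parts with u = log(4*s + 5), dv = s**3 ds.
Then du = 4/(4*s + 5) ds and v = s**4/4.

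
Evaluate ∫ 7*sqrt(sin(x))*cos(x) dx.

Let u = sin(x), so du = (cos(x)) dx.
Rewriting, the integral becomes 7·∫ √u du = 7·(2/3)u^(3/2).
Substituting back, u = sin(x).

14*sin(x)**(3/2)/3 + C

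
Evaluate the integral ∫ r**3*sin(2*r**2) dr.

Let u = r², du = 2r dr; rewrite as (1/2)∫ u^1·sin(2u) du.
Now integrate by parts 1 time.

-r**2*cos(2*r**2)/4 + sin(2*r**2)/8 + C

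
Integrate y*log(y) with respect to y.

y**2*log(y)/2 - y**2/4 + C

Use integration by parts with u = log(y), dv = y dy.
Then du = 1/y dy and v = y**2/2.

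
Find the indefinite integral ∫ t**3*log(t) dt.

t**4*log(t)/4 - t**4/16 + C

Use integration by parts with u = log(t), dv = t**3 dt.
Then du = 1/t dt and v = t**4/4.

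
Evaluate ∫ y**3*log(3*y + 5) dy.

Use integration by parts with u = log(3*y + 5), dv = y**3 dy.
Then du = 3/(3*y + 5) dy and v = y**4/4.

y**4*log(3*y + 5)/4 - y**4/16 + 5*y**3/36 - 25*y**2/72 + 125*y/108 - 625*log(3*y + 5)/324 + C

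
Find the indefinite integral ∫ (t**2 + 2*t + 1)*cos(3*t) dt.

Use integration by parts with u = t**2 + 2*t + 1, dv = cos(3*t) dt, so v = sin(3*t)/3.
Apply parts 2 times (tabular method): alternate signs, differentiate u down to 0, integrate dv up.

t**2*sin(3*t)/3 + 2*t*sin(3*t)/3 + 2*t*cos(3*t)/9 + 7*sin(3*t)/27 + 2*cos(3*t)/9 + C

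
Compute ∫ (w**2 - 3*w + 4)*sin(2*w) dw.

-w**2*cos(2*w)/2 + w*sin(2*w)/2 + 3*w*cos(2*w)/2 - 3*sin(2*w)/4 - 7*cos(2*w)/4 + C

Use integration by parts with u = w**2 - 3*w + 4, dv = sin(2*w) dw, so v = -cos(2*w)/2.
Apply parts 2 times (tabular method): alternate signs, differentiate u down to 0, integrate dv up.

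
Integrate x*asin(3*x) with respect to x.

Use integration by parts with u = arcsin(3*x), dv = x dx.
Then du = 3/sqrt(-9*x**2 + 1) dx.

x**2*asin(3*x)/2 + x*sqrt(-9*x**2 + 1)/12 - asin(3*x)/36 + C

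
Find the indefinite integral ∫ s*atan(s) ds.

s**2*atan(s)/2 - s/2 + atan(s)/2 + C

Use integration by parts with u = arctan(s), dv = s ds.
Then du = 1/(s**2 + 1) ds.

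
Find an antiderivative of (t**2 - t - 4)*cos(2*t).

t**2*sin(2*t)/2 - t*sin(2*t)/2 + t*cos(2*t)/2 - 9*sin(2*t)/4 - cos(2*t)/4 + C

Use integration by parts with u = t**2 - t - 4, dv = cos(2*t) dt, so v = sin(2*t)/2.
Apply parts 2 times (tabular method): alternate signs, differentiate u down to 0, integrate dv up.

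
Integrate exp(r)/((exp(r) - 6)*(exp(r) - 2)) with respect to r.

Let u = e^r, du = e^r dr.
The integral becomes ∫ du/((u-2)(u-6)); decompose into partial fractions.

log(exp(r) - 6)/4 - log(exp(r) - 2)/4 + C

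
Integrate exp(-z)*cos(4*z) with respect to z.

Let I denote the integral. Integrate by parts with u = cos(4*z), dv = exp(-z) dz, so v = -exp(-z): I = -exp(-z)*cos(4*z) − 4·∫ exp(-z)*sin(4*z) dz.
Apply parts again with u = sin(4*z), dv = exp(-z) dz: ∫ exp(-z)*sin(4*z) dz = -exp(-z)*sin(4*z) + 4·I. Substituting back brings back I: I = 4*exp(-z)*sin(4*z) - exp(-z)*cos(4*z) − 16·I.
Solving for I: (1 + 16)·I equals the remaining terms, so I = (1/17)·(4*exp(-z)*sin(4*z) - exp(-z)*cos(4*z)).

4*exp(-z)*sin(4*z)/17 - exp(-z)*cos(4*z)/17 + C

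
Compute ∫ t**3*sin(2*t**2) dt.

-t**2*cos(2*t**2)/4 + sin(2*t**2)/8 + C

Let u = t², du = 2t dt; rewrite as (1/2)∫ u^1·sin(2u) du.
Now integrate by parts 1 time.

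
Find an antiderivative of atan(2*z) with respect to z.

Use integration by parts with u = arctan(2*z), dv = dz.
Then du = 2/(4*z**2 + 1) dz.

z*atan(2*z) - log(4*z**2 + 1)/4 + C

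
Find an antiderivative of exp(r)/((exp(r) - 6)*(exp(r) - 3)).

log(exp(r) - 6)/3 - log(exp(r) - 3)/3 + C

Let u = e^r, du = e^r dr.
The integral becomes ∫ du/((u-3)(u-6)); decompose into partial fractions.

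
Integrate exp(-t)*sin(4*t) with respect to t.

-exp(-t)*sin(4*t)/17 - 4*exp(-t)*cos(4*t)/17 + C

Let I denote the integral. Integrate by parts with u = sin(4*t), dv = exp(-t) dt, so v = -exp(-t): I = -exp(-t)*sin(4*t) + 4·∫ exp(-t)*cos(4*t) dt.
Apply parts again with u = cos(4*t), dv = exp(-t) dt: ∫ exp(-t)*cos(4*t) dt = -exp(-t)*cos(4*t) − 4·I. Substituting back brings back I: I = -exp(-t)*sin(4*t) - 4*exp(-t)*cos(4*t) − 16·I.
Solving for I: (1 + 16)·I equals the remaining terms, so I = (1/17)·(-exp(-t)*sin(4*t) - 4*exp(-t)*cos(4*t)).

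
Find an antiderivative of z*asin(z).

z**2*asin(z)/2 + z*sqrt(-z**2 + 1)/4 - asin(z)/4 + C

Use integration by parts with u = arcsin(z), dv = z dz.
Then du = 1/sqrt(-z**2 + 1) dz.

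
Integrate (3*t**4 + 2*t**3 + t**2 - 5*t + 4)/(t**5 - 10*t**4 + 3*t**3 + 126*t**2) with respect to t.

Factor the denominator: t**2*(t - 7)*(t - 6)*(t + 3).
Partial-fraction decomposition: 217/(810*(t + 3)) - 2165/(162*(t - 6)) + 7907/(490*(t - 7)) - 107/(2646*t) + 2/(63*t**2).
Integrate each term; A/(t−a) gives A·log|t−a|; A/(t−a)² gives −A/(t−a).

-107*log(t)/2646 + 7907*log(t - 7)/490 - 2165*log(t - 6)/162 + 217*log(t + 3)/810 - 2/(63*t) + C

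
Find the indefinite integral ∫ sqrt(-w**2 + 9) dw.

Substitute w = 3·sin(θ), so dw = 3·cos(θ) dθ and the radical becomes sqrt(-w**2 + 9) = 3·cos(θ) by the Pythagorean identity.
Integrate the resulting trig expression in θ, then back-substitute θ = asin(w/3), sin(θ) = w/3, cos(θ) = sqrt(-w**2 + 9)/3 (absorbing any constant into C).

w*sqrt(-w**2 + 9)/2 + 9*asin(w/3)/2 + C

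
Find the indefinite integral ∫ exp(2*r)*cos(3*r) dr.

Let I denote the integral. Integrate by parts with u = cos(3*r), dv = exp(2*r) dr, so v = exp(2*r)/2: I = exp(2*r)*cos(3*r)/2 + (3/2)·∫ exp(2*r)*sin(3*r) dr.
Apply parts again with u = sin(3*r), dv = exp(2*r) dr: ∫ exp(2*r)*sin(3*r) dr = exp(2*r)*sin(3*r)/2 − (3/2)·I. Substituting back brings back I: I = 3*exp(2*r)*sin(3*r)/4 + exp(2*r)*cos(3*r)/2 − (9/4)·I.
Solving for I: (1 + 9/4)·I equals the remaining terms, so I = (4/13)·(3*exp(2*r)*sin(3*r)/4 + exp(2*r)*cos(3*r)/2).

3*exp(2*r)*sin(3*r)/13 + 2*exp(2*r)*cos(3*r)/13 + C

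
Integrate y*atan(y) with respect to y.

y**2*atan(y)/2 - y/2 + atan(y)/2 + C

Use integration by parts with u = arctan(y), dv = y dy.
Then du = 1/(y**2 + 1) dy.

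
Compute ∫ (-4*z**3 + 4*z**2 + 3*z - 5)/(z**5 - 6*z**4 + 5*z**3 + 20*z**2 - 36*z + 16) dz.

Factor the denominator: (z - 4)*(z - 2)*(z - 1)**2*(z + 2).
Partial-fraction decomposition: 37/(216*(z + 2)) - 1/(3*(z - 1)) - 2/(9*(z - 1)**2) + 15/(8*(z - 2)) - 185/(108*(z - 4)).
Integrate each term; A/(z−a) gives A·log|z−a|; A/(z−a)² gives −A/(z−a).

-185*log(z - 4)/108 + 15*log(z - 2)/8 - log(z - 1)/3 + 37*log(z + 2)/216 + 2/(9*z - 9) + C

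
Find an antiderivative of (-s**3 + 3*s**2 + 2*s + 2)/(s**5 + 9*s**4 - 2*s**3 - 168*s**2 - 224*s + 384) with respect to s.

-log(s - 4)/320 - 2*log(s - 1)/175 - 1771*log(s + 4)/1600 + 157*log(s + 6)/140 - 53/(40*s + 160) + C

Factor the denominator: (s - 4)*(s - 1)*(s + 4)**2*(s + 6).
Partial-fraction decomposition: 157/(140*(s + 6)) - 1771/(1600*(s + 4)) + 53/(40*(s + 4)**2) - 2/(175*(s - 1)) - 1/(320*(s - 4)).
Integrate each term; A/(s−a) gives A·log|s−a|; A/(s−a)² gives −A/(s−a).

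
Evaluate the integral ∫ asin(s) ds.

Use integration by parts with u = arcsin(s), dv = ds.
Then du = 1/sqrt(-s**2 + 1) ds.

s*asin(s) + sqrt(-s**2 + 1) + C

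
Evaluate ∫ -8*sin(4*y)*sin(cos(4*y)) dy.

-2*cos(cos(4*y)) + C

Let u = cos(4*y), so du = (-4*sin(4*y)) dy.
Rewriting, the integral becomes 2·∫ sin(u) du = 2·-cos(u).
Substituting back, u = cos(4*y).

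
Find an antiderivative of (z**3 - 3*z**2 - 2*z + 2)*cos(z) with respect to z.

z**3*sin(z) - 3*z**2*sin(z) + 3*z**2*cos(z) - 8*z*sin(z) - 6*z*cos(z) + 8*sin(z) - 8*cos(z) + C

Use integration by parts with u = z**3 - 3*z**2 - 2*z + 2, dv = cos(z) dz, so v = sin(z).
Apply parts 3 times (tabular method): alternate signs, differentiate u down to 0, integrate dv up.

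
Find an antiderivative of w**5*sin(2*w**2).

-w**4*cos(2*w**2)/4 + w**2*sin(2*w**2)/4 + cos(2*w**2)/8 + C

Let u = w², du = 2w dw; rewrite as (1/2)∫ u^2·sin(2u) du.
Now integrate by parts 2 times.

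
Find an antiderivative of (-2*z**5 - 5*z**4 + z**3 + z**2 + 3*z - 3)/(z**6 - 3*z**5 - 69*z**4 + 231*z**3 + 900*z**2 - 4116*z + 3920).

-45209*log(z - 7)/12600 + 3239*log(z - 4)/1188 - 75293*log(z - 2)/132300 + 3007*log(z + 5)/10584 - 7097*log(z + 7)/8316 + 43/(210*z - 420) + C

Factor the denominator: (z - 7)*(z - 4)*(z - 2)**2*(z + 5)*(z + 7).
Partial-fraction decomposition: -7097/(8316*(z + 7)) + 3007/(10584*(z + 5)) - 75293/(132300*(z - 2)) - 43/(210*(z - 2)**2) + 3239/(1188*(z - 4)) - 45209/(12600*(z - 7)).
Integrate each term; A/(z−a) gives A·log|z−a|; A/(z−a)² gives −A/(z−a).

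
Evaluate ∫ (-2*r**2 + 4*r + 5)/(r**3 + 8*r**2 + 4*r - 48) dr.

Factor the denominator: (r - 2)*(r + 4)*(r + 6).
Partial-fraction decomposition: -91/(16*(r + 6)) + 43/(12*(r + 4)) + 5/(48*(r - 2)).
Integrate each term: A/(r−a) contributes A·log|r−a|.

5*log(r - 2)/48 + 43*log(r + 4)/12 - 91*log(r + 6)/16 + C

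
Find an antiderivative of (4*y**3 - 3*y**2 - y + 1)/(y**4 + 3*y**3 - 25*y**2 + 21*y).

Factor the denominator: y*(y - 3)*(y - 1)*(y + 7).
Partial-fraction decomposition: 1511/(560*(y + 7)) - 1/(16*(y - 1)) + 79/(60*(y - 3)) + 1/(21*y).
Integrate each term: A/(y−a) contributes A·log|y−a|.

log(y)/21 + 79*log(y - 3)/60 - log(y - 1)/16 + 1511*log(y + 7)/560 + C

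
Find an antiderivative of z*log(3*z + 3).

z**2*log(3*z + 3)/2 - z**2/4 + z/2 - log(z + 1)/2 + C

Use integration by parts with u = log(3*z + 3), dv = z dz.
Then du = 3/(3*z + 3) dz and v = z**2/2.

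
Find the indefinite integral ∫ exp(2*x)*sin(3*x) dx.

Let I denote the integral. Integrate by parts with u = sin(3*x), dv = exp(2*x) dx, so v = exp(2*x)/2: I = exp(2*x)*sin(3*x)/2 − (3/2)·∫ exp(2*x)*cos(3*x) dx.
Apply parts again with u = cos(3*x), dv = exp(2*x) dx: ∫ exp(2*x)*cos(3*x) dx = exp(2*x)*cos(3*x)/2 + (3/2)·I. Substituting back brings back I: I = exp(2*x)*sin(3*x)/2 - 3*exp(2*x)*cos(3*x)/4 − (9/4)·I.
Solving for I: (1 + 9/4)·I equals the remaining terms, so I = (4/13)·(exp(2*x)*sin(3*x)/2 - 3*exp(2*x)*cos(3*x)/4).

2*exp(2*x)*sin(3*x)/13 - 3*exp(2*x)*cos(3*x)/13 + C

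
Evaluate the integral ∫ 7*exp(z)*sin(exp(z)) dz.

-7*cos(exp(z)) + C

Let u = exp(z), so du = (exp(z)) dz.
Rewriting, the integral becomes 7·∫ sin(u) du = 7·-cos(u).
Substituting back, u = exp(z).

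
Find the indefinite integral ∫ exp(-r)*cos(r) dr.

exp(-r)*sin(r)/2 - exp(-r)*cos(r)/2 + C

Let I denote the integral. Integrate by parts with u = cos(r), dv = exp(-r) dr, so v = -exp(-r): I = -exp(-r)*cos(r) − ∫ exp(-r)*sin(r) dr.
Apply parts again with u = sin(r), dv = exp(-r) dr: ∫ exp(-r)*sin(r) dr = -exp(-r)*sin(r) + I. Substituting back brings back I: I = exp(-r)*sin(r) - exp(-r)*cos(r) − I.
Solving for I: (1 + 1)·I equals the remaining terms, so I = (1/2)·(exp(-r)*sin(r) - exp(-r)*cos(r)).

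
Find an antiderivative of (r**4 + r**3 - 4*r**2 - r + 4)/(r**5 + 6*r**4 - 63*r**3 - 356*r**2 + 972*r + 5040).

683*log(r - 6)/780 - 59*log(r - 5)/108 + 34*log(r + 4)/135 - 43*log(r + 6)/12 + 1873*log(r + 7)/468 + C

Factor the denominator: (r - 6)*(r - 5)*(r + 4)*(r + 6)*(r + 7).
Partial-fraction decomposition: 1873/(468*(r + 7)) - 43/(12*(r + 6)) + 34/(135*(r + 4)) - 59/(108*(r - 5)) + 683/(780*(r - 6)).
Integrate each term: A/(r−a) contributes A·log|r−a|.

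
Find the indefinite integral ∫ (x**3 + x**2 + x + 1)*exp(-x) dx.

(-x**3 - 4*x**2 - 9*x - 10)*exp(-x) + C

Use integration by parts with u = x**3 + x**2 + x + 1, dv = exp(-x) dx, so v = -exp(-x).
Apply parts 3 times (tabular method): alternate signs, differentiate u down to 0, integrate dv up.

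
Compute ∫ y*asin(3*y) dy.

Use integration by parts with u = arcsin(3*y), dv = y dy.
Then du = 3/sqrt(-9*y**2 + 1) dy.

y**2*asin(3*y)/2 + y*sqrt(-9*y**2 + 1)/12 - asin(3*y)/36 + C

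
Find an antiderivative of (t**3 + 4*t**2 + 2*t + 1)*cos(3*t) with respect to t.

t**3*sin(3*t)/3 + 4*t**2*sin(3*t)/3 + t**2*cos(3*t)/3 + 4*t*sin(3*t)/9 + 8*t*cos(3*t)/9 + sin(3*t)/27 + 4*cos(3*t)/27 + C

Use integration by parts with u = t**3 + 4*t**2 + 2*t + 1, dv = cos(3*t) dt, so v = sin(3*t)/3.
Apply parts 3 times (tabular method): alternate signs, differentiate u down to 0, integrate dv up.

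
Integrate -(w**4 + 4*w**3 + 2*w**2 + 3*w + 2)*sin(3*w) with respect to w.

Use integration by parts with u = w**4 + 4*w**3 + 2*w**2 + 3*w + 2, dv = -sin(3*w) dw, so v = cos(3*w)/3.
Apply parts 4 times (tabular method): alternate signs, differentiate u down to 0, integrate dv up.

w**4*cos(3*w)/3 - 4*w**3*sin(3*w)/9 + 4*w**3*cos(3*w)/3 - 4*w**2*sin(3*w)/3 + 2*w**2*cos(3*w)/9 - 4*w*sin(3*w)/27 + w*cos(3*w)/9 - sin(3*w)/27 + 50*cos(3*w)/81 + C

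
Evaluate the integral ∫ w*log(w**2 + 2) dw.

w**2*log(w**2 + 2)/2 - w**2/2 + log(w**2 + 2) + C

Let u = w**2 + 2, so du = (2*w) dw.
The integral becomes (1/2)·∫ log(u) du; integrate by parts with u′=log(u), dv′=du.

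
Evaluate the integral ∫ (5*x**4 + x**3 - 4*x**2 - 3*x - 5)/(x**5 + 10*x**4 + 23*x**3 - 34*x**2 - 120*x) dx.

Factor the denominator: x*(x - 2)*(x + 3)*(x + 4)*(x + 5).
Partial-fraction decomposition: 291/(7*(x + 5)) - 1159/(24*(x + 4)) + 173/(15*(x + 3)) + 61/(420*(x - 2)) + 1/(24*x).
Integrate each term: A/(x−a) contributes A·log|x−a|.

log(x)/24 + 61*log(x - 2)/420 + 173*log(x + 3)/15 - 1159*log(x + 4)/24 + 291*log(x + 5)/7 + C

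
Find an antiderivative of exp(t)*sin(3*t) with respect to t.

Let I denote the integral. Integrate by parts with u = sin(3*t), dv = exp(t) dt, so v = exp(t): I = exp(t)*sin(3*t) − 3·∫ exp(t)*cos(3*t) dt.
Apply parts again with u = cos(3*t), dv = exp(t) dt: ∫ exp(t)*cos(3*t) dt = exp(t)*cos(3*t) + 3·I. Substituting back brings back I: I = exp(t)*sin(3*t) - 3*exp(t)*cos(3*t) − 9·I.
Solving for I: (1 + 9)·I equals the remaining terms, so I = (1/10)·(exp(t)*sin(3*t) - 3*exp(t)*cos(3*t)).

exp(t)*sin(3*t)/10 - 3*exp(t)*cos(3*t)/10 + C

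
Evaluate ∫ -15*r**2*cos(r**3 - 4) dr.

-5*sin(r**3 - 4) + C

Let u = r**3 - 4, so du = (3*r**2) dr.
Rewriting, the integral becomes -5·∫ cos(u) du = -5·sin(u).
Substituting back, u = r**3 - 4.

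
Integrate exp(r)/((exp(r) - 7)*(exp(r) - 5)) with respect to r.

Let u = e^r, du = e^r dr.
The integral becomes ∫ du/((u-7)(u-5)); decompose into partial fractions.

log(exp(r) - 7)/2 - log(exp(r) - 5)/2 + C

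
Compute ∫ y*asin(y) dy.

y**2*asin(y)/2 + y*sqrt(-y**2 + 1)/4 - asin(y)/4 + C

Use integration by parts with u = arcsin(y), dv = y dy.
Then du = 1/sqrt(-y**2 + 1) dy.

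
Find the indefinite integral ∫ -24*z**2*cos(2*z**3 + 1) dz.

Let u = 2*z**3 + 1, so du = (6*z**2) dz.
Rewriting, the integral becomes -4·∫ cos(u) du = -4·sin(u).
Substituting back, u = 2*z**3 + 1.

-4*sin(2*z**3 + 1) + C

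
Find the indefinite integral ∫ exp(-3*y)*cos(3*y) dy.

exp(-3*y)*sin(3*y)/6 - exp(-3*y)*cos(3*y)/6 + C

Let I denote the integral. Integrate by parts with u = cos(3*y), dv = exp(-3*y) dy, so v = -exp(-3*y)/3: I = -exp(-3*y)*cos(3*y)/3 − ∫ exp(-3*y)*sin(3*y) dy.
Apply parts again with u = sin(3*y), dv = exp(-3*y) dy: ∫ exp(-3*y)*sin(3*y) dy = -exp(-3*y)*sin(3*y)/3 + I. Substituting back brings back I: I = exp(-3*y)*sin(3*y)/3 - exp(-3*y)*cos(3*y)/3 − I.
Solving for I: (1 + 1)·I equals the remaining terms, so I = (1/2)·(exp(-3*y)*sin(3*y)/3 - exp(-3*y)*cos(3*y)/3).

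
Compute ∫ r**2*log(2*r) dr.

r**3*(log(r) + log(2))/3 - r**3/9 + C

Use integration by parts with u = log(2*r), dv = r**2 dr.
Then du = 1/r dr and v = r**3/3.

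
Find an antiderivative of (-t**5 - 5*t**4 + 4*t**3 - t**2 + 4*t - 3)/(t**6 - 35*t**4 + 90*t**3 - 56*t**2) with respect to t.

Factor the denominator: t**2*(t - 4)*(t - 2)*(t - 1)*(t + 7).
Partial-fraction decomposition: -1675/(19404*(t + 7)) - 1/(12*(t - 1)) + 79/(72*(t - 2)) - 2051/(1056*(t - 4)) + 23/(1568*t) + 3/(56*t**2).
Integrate each term; A/(t−a) gives A·log|t−a|; A/(t−a)² gives −A/(t−a).

23*log(t)/1568 - 2051*log(t - 4)/1056 + 79*log(t - 2)/72 - log(t - 1)/12 - 1675*log(t + 7)/19404 - 3/(56*t) + C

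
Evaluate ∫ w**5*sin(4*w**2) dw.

-w**4*cos(4*w**2)/8 + w**2*sin(4*w**2)/16 + cos(4*w**2)/64 + C

Let u = w², du = 2w dw; rewrite as (1/2)∫ u^2·sin(4u) du.
Now integrate by parts 2 times.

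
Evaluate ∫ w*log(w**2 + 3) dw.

Let u = w**2 + 3, so du = (2*w) dw.
The integral becomes (1/2)·∫ log(u) du; integrate by parts with u′=log(u), dv′=du.

w**2*log(w**2 + 3)/2 - w**2/2 + 3*log(w**2 + 3)/2 + C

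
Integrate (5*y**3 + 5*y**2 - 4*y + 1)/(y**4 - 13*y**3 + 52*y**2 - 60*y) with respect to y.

-log(y)/60 + 1237*log(y - 6)/24 - 731*log(y - 5)/15 + 53*log(y - 2)/24 + C

Factor the denominator: y*(y - 6)*(y - 5)*(y - 2).
Partial-fraction decomposition: 53/(24*(y - 2)) - 731/(15*(y - 5)) + 1237/(24*(y - 6)) - 1/(60*y).
Integrate each term: A/(y−a) contributes A·log|y−a|.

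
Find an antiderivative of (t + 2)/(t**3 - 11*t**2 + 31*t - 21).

Factor the denominator: (t - 7)*(t - 3)*(t - 1).
Partial-fraction decomposition: 1/(4*(t - 1)) - 5/(8*(t - 3)) + 3/(8*(t - 7)).
Integrate each term: A/(t−a) contributes A·log|t−a|.

3*log(t - 7)/8 - 5*log(t - 3)/8 + log(t - 1)/4 + C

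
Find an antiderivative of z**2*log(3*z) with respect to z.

Use integration by parts with u = log(3*z), dv = z**2 dz.
Then du = 1/z dz and v = z**3/3.

z**3*(log(z) + log(3))/3 - z**3/9 + C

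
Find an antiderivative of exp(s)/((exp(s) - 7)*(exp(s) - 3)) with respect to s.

log(exp(s) - 7)/4 - log(exp(s) - 3)/4 + C

Let u = e^s, du = e^s ds.
The integral becomes ∫ du/((u-3)(u-7)); decompose into partial fractions.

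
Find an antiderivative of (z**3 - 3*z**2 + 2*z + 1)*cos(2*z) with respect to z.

z**3*sin(2*z)/2 - 3*z**2*sin(2*z)/2 + 3*z**2*cos(2*z)/4 + z*sin(2*z)/4 - 3*z*cos(2*z)/2 + 5*sin(2*z)/4 + cos(2*z)/8 + C

Use integration by parts with u = z**3 - 3*z**2 + 2*z + 1, dv = cos(2*z) dz, so v = sin(2*z)/2.
Apply parts 3 times (tabular method): alternate signs, differentiate u down to 0, integrate dv up.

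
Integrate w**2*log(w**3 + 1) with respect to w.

w**3*log(w**3 + 1)/3 - w**3/3 + log(w**3 + 1)/3 + C

Let u = w**3 + 1, so du = (3*w**2) dw.
The integral becomes (1/3)·∫ log(u) du; integrate by parts with u′=log(u), dv′=du.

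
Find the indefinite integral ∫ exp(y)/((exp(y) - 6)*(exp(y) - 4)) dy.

log(exp(y) - 6)/2 - log(exp(y) - 4)/2 + C

Let u = e^y, du = e^y dy.
The integral becomes ∫ du/((u-6)(u-4)); decompose into partial fractions.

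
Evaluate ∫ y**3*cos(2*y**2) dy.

Let u = y², du = 2y dy; rewrite as (1/2)∫ u^1·cos(2u) du.
Now integrate by parts 1 time.

y**2*sin(2*y**2)/4 + cos(2*y**2)/8 + C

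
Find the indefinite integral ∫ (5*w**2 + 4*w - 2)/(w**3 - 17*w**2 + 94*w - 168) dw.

Factor the denominator: (w - 7)*(w - 6)*(w - 4).
Partial-fraction decomposition: 47/(3*(w - 4)) - 101/(w - 6) + 271/(3*(w - 7)).
Integrate each term: A/(w−a) contributes A·log|w−a|.

271*log(w - 7)/3 - 101*log(w - 6) + 47*log(w - 4)/3 + C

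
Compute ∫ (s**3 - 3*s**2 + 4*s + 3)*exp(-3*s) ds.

(-9*s**3 + 18*s**2 - 24*s - 35)*exp(-3*s)/27 + C

Use integration by parts with u = s**3 - 3*s**2 + 4*s + 3, dv = exp(-3*s) ds, so v = -exp(-3*s)/3.
Apply parts 3 times (tabular method): alternate signs, differentiate u down to 0, integrate dv up.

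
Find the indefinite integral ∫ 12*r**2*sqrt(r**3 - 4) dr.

8*(r**3 - 4)**(3/2)/3 + C

Let u = r**3 - 4, so du = (3*r**2) dr.
Rewriting, the integral becomes 4·∫ √u du = 4·(2/3)u^(3/2).
Substituting back, u = r**3 - 4.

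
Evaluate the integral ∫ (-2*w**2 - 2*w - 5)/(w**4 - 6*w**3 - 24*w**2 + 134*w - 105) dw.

Factor the denominator: (w - 7)*(w - 3)*(w - 1)*(w + 5).
Partial-fraction decomposition: 5/(64*(w + 5)) - 1/(8*(w - 1)) + 29/(64*(w - 3)) - 13/(32*(w - 7)).
Integrate each term: A/(w−a) contributes A·log|w−a|.

-13*log(w - 7)/32 + 29*log(w - 3)/64 - log(w - 1)/8 + 5*log(w + 5)/64 + C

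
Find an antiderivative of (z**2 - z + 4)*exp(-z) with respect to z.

(-z**2 - z - 5)*exp(-z) + C

Use integration by parts with u = z**2 - z + 4, dv = exp(-z) dz, so v = -exp(-z).
Apply parts 2 times (tabular method): alternate signs, differentiate u down to 0, integrate dv up.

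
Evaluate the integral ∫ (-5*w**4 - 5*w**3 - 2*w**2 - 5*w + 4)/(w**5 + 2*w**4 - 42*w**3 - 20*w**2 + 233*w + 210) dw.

-3821*log(w - 5)/1008 + 569*log(w - 3)/400 + 7*log(w + 1)/144 + 34*log(w + 2)/175 - 10349*log(w + 7)/3600 + C

Factor the denominator: (w - 5)*(w - 3)*(w + 1)*(w + 2)*(w + 7).
Partial-fraction decomposition: -10349/(3600*(w + 7)) + 34/(175*(w + 2)) + 7/(144*(w + 1)) + 569/(400*(w - 3)) - 3821/(1008*(w - 5)).
Integrate each term: A/(w−a) contributes A·log|w−a|.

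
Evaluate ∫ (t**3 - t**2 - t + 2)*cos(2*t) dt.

Use integration by parts with u = t**3 - t**2 - t + 2, dv = cos(2*t) dt, so v = sin(2*t)/2.
Apply parts 3 times (tabular method): alternate signs, differentiate u down to 0, integrate dv up.

t**3*sin(2*t)/2 - t**2*sin(2*t)/2 + 3*t**2*cos(2*t)/4 - 5*t*sin(2*t)/4 - t*cos(2*t)/2 + 5*sin(2*t)/4 - 5*cos(2*t)/8 + C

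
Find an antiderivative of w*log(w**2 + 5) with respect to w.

Let u = w**2 + 5, so du = (2*w) dw.
The integral becomes (1/2)·∫ log(u) du; integrate by parts with u′=log(u), dv′=du.

w**2*log(w**2 + 5)/2 - w**2/2 + 5*log(w**2 + 5)/2 + C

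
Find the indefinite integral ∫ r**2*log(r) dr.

Use integration by parts with u = log(r), dv = r**2 dr.
Then du = 1/r dr and v = r**3/3.

r**3*log(r)/3 - r**3/9 + C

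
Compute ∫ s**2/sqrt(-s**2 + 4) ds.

-s*sqrt(-s**2 + 4)/2 + 2*asin(s/2) + C

Substitute s = 2·sin(θ), so ds = 2·cos(θ) dθ and the radical becomes sqrt(-s**2 + 4) = 2·cos(θ) by the Pythagorean identity.
Integrate the resulting trig expression in θ, then back-substitute θ = asin(s/2), sin(θ) = s/2, cos(θ) = sqrt(-s**2 + 4)/2 (absorbing any constant into C).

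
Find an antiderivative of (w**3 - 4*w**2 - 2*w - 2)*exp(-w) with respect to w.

(-w**3 + w**2 + 4*w + 6)*exp(-w) + C

Use integration by parts with u = w**3 - 4*w**2 - 2*w - 2, dv = exp(-w) dw, so v = -exp(-w).
Apply parts 3 times (tabular method): alternate signs, differentiate u down to 0, integrate dv up.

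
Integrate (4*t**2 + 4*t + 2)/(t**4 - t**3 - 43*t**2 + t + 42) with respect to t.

Factor the denominator: (t - 7)*(t - 1)*(t + 1)*(t + 6).
Partial-fraction decomposition: -122/(455*(t + 6)) + 1/(40*(t + 1)) - 5/(42*(t - 1)) + 113/(312*(t - 7)).
Integrate each term: A/(t−a) contributes A·log|t−a|.

113*log(t - 7)/312 - 5*log(t - 1)/42 + log(t + 1)/40 - 122*log(t + 6)/455 + C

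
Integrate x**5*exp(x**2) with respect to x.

(x**4 - 2*x**2 + 2)*exp(x**2)/2 + C

Let u = x², du = 2x dx; rewrite as (1/2)∫ u^2·exp(1u) du.
Now integrate by parts 2 times.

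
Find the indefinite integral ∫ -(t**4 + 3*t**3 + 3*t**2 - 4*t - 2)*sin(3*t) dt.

t**4*cos(3*t)/3 - 4*t**3*sin(3*t)/9 + t**3*cos(3*t) - t**2*sin(3*t) + 5*t**2*cos(3*t)/9 - 10*t*sin(3*t)/27 - 2*t*cos(3*t) + 2*sin(3*t)/3 - 64*cos(3*t)/81 + C

Use integration by parts with u = t**4 + 3*t**3 + 3*t**2 - 4*t - 2, dv = -sin(3*t) dt, so v = cos(3*t)/3.
Apply parts 4 times (tabular method): alternate signs, differentiate u down to 0, integrate dv up.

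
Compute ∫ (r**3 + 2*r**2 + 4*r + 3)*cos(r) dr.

Use integration by parts with u = r**3 + 2*r**2 + 4*r + 3, dv = cos(r) dr, so v = sin(r).
Apply parts 3 times (tabular method): alternate signs, differentiate u down to 0, integrate dv up.

r**3*sin(r) + 2*r**2*sin(r) + 3*r**2*cos(r) - 2*r*sin(r) + 4*r*cos(r) - sin(r) - 2*cos(r) + C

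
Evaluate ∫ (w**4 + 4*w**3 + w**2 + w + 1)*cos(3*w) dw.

Use integration by parts with u = w**4 + 4*w**3 + w**2 + w + 1, dv = cos(3*w) dw, so v = sin(3*w)/3.
Apply parts 4 times (tabular method): alternate signs, differentiate u down to 0, integrate dv up.

w**4*sin(3*w)/3 + 4*w**3*sin(3*w)/3 + 4*w**3*cos(3*w)/9 - w**2*sin(3*w)/9 + 4*w**2*cos(3*w)/3 - 5*w*sin(3*w)/9 - 2*w*cos(3*w)/27 + 29*sin(3*w)/81 - 5*cos(3*w)/27 + C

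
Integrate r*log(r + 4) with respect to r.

r**2*log(r + 4)/2 - r**2/4 + 2*r - 8*log(r + 4) + C

Use integration by parts with u = log(r + 4), dv = r dr.
Then du = 1/(r + 4) dr and v = r**2/2.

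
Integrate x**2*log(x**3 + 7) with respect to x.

x**3*log(x**3 + 7)/3 - x**3/3 + 7*log(x**3 + 7)/3 + C

Let u = x**3 + 7, so du = (3*x**2) dx.
The integral becomes (1/3)·∫ log(u) du; integrate by parts with u′=log(u), dv′=du.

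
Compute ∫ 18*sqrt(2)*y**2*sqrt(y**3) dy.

4*sqrt(2)*(y**3)**(3/2) + C

Let u = 2*y**3, so du = (6*y**2) dy.
Rewriting, the integral becomes 3·∫ √u du = 3·(2/3)u^(3/2).
Substituting back, u = 2*y**3.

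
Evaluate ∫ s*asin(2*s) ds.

s**2*asin(2*s)/2 + s*sqrt(-4*s**2 + 1)/8 - asin(2*s)/16 + C

Use integration by parts with u = arcsin(2*s), dv = s ds.
Then du = 2/sqrt(-4*s**2 + 1) ds.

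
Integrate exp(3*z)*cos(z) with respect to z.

Let I denote the integral. Integrate by parts with u = cos(z), dv = exp(3*z) dz, so v = exp(3*z)/3: I = exp(3*z)*cos(z)/3 + (1/3)·∫ exp(3*z)*sin(z) dz.
Apply parts again with u = sin(z), dv = exp(3*z) dz: ∫ exp(3*z)*sin(z) dz = exp(3*z)*sin(z)/3 − (1/3)·I. Substituting back brings back I: I = exp(3*z)*sin(z)/9 + exp(3*z)*cos(z)/3 − (1/9)·I.
Solving for I: (1 + 1/9)·I equals the remaining terms, so I = (9/10)·(exp(3*z)*sin(z)/9 + exp(3*z)*cos(z)/3).

exp(3*z)*sin(z)/10 + 3*exp(3*z)*cos(z)/10 + C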